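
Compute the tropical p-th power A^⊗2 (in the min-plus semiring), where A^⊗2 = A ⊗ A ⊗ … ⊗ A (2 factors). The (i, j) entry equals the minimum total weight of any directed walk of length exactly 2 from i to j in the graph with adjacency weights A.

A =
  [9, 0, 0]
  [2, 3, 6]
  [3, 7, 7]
A^⊗2 =
  [2, 3, 6]
  [5, 2, 2]
  [9, 3, 3]

Each entry (A^⊗2)_ij equals the minimum over all length-2 walks i = v_0 → v_1 → … → v_2 = j of Σ_t A[v_t][v_{t+1}]. For example, for (i, j) = (0, 2) we minimise over 3 possible intermediate vertex sequences; the minimum is 6, attained along the walk 0 → 1 → 2.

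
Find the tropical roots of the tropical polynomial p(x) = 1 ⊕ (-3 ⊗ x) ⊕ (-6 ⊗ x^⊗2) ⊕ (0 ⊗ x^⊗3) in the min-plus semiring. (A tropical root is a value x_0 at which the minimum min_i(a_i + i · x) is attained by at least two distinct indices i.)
Roots: {-6, 3, 4}

Each tropical root is a break point of the lower envelope of the lines y = a_i + i · x (there are 4 lines, with slopes 0, 1, ..., 3). Only the lines that attain the minimum somewhere contribute to roots; other lines are dominated. Here the surviving (envelope) indices are i = 3, i = 2, i = 1, i = 0.
Intersections between consecutive envelope lines give the roots: for adjacent envelope indices i < j the intersection is x = (a_i − a_j) / (j − i). Reading off the sorted break points: {-6, 3, 4}.
Verification: at each break x_0, at least two indices attain the minimum of min_i(a_i + i · x_0).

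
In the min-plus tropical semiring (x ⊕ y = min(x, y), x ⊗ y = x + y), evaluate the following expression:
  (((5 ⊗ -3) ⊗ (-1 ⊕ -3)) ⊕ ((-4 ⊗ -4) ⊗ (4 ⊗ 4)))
(((5 ⊗ -3) ⊗ (-1 ⊕ -3)) ⊕ ((-4 ⊗ -4) ⊗ (4 ⊗ 4))) = -1

Expand innermost to outermost. Recall ⊕ takes the minimum of its arguments and ⊗ takes their sum. Working out the expression (((5 ⊗ -3) ⊗ (-1 ⊕ -3)) ⊕ ((-4 ⊗ -4) ⊗ (4 ⊗ 4))) gives -1.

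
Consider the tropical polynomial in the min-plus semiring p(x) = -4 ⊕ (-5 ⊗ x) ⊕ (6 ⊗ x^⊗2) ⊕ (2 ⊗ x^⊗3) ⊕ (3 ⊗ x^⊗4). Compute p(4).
p(4) = -4

A tropical monomial a ⊗ x^⊗i evaluates to a + i · x. Evaluating each term at x = 4:
  Term 0 contributes -4 + 0 · 4 = -4
  Term 1 contributes -5 + 1 · 4 = -1
  Term 2 contributes 6 + 2 · 4 = 14
  Term 3 contributes 2 + 3 · 4 = 14
  Term 4 contributes 3 + 4 · 4 = 19
p(4) = ⊕ of these = min[-4, -1, 14, 14, 19] = -4.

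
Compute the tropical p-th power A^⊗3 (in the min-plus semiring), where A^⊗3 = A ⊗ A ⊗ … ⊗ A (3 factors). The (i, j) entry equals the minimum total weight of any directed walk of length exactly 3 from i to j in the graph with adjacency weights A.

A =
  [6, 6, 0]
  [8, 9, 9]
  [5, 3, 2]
A^⊗3 =
  [7, 5, 4]
  [13, 11, 10]
  [9, 7, 6]

Each entry (A^⊗3)_ij equals the minimum over all length-3 walks i = v_0 → v_1 → … → v_3 = j of Σ_t A[v_t][v_{t+1}]. For example, for (i, j) = (0, 2) we minimise over 9 possible intermediate vertex sequences; the minimum is 4, attained along the walk 0 → 2 → 2 → 2.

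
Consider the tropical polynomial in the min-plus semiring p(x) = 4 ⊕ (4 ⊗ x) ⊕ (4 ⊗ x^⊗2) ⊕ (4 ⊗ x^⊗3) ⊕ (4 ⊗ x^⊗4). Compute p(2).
p(2) = 4

A tropical monomial a ⊗ x^⊗i evaluates to a + i · x. Evaluating each term at x = 2:
  Term 0 contributes 4 + 0 · 2 = 4
  Term 1 contributes 4 + 1 · 2 = 6
  Term 2 contributes 4 + 2 · 2 = 8
  Term 3 contributes 4 + 3 · 2 = 10
  Term 4 contributes 4 + 4 · 2 = 12
p(2) = ⊕ of these = min[4, 6, 8, 10, 12] = 4.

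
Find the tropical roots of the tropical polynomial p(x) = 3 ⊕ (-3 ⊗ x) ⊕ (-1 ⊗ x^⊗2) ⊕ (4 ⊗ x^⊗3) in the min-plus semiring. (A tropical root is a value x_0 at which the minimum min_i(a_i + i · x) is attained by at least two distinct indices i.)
Roots: {-5, -2, 6}

Each tropical root is a break point of the lower envelope of the lines y = a_i + i · x (there are 4 lines, with slopes 0, 1, ..., 3). Only the lines that attain the minimum somewhere contribute to roots; other lines are dominated. Here the surviving (envelope) indices are i = 3, i = 2, i = 1, i = 0.
Intersections between consecutive envelope lines give the roots: for adjacent envelope indices i < j the intersection is x = (a_i − a_j) / (j − i). Reading off the sorted break points: {-5, -2, 6}.
Verification: at each break x_0, at least two indices attain the minimum of min_i(a_i + i · x_0).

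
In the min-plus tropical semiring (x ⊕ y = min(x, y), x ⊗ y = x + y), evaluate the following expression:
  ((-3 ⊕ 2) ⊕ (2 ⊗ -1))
((-3 ⊕ 2) ⊕ (2 ⊗ -1)) = -3

Expand innermost to outermost. Recall ⊕ takes the minimum of its arguments and ⊗ takes their sum. Working out the expression ((-3 ⊕ 2) ⊕ (2 ⊗ -1)) gives -3.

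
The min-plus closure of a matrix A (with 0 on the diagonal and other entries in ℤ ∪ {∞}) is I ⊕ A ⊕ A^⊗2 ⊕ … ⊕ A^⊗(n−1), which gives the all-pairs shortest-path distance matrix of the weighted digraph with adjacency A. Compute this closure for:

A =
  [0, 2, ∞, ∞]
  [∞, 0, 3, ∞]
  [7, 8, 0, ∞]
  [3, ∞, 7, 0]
Closure =
  [0, 2, 5, ∞]
  [10, 0, 3, ∞]
  [7, 8, 0, ∞]
  [3, 5, 7, 0]

This is the Floyd-Warshall all-pairs shortest-path computation. For each intermediate vertex k = 0, 1, …, 3, update dist[i][j] ← min(dist[i][j], dist[i][k] + dist[k][j]). The final matrix gives, for each (i, j), the minimum total weight of any directed path from i to j (possibly empty when i = j).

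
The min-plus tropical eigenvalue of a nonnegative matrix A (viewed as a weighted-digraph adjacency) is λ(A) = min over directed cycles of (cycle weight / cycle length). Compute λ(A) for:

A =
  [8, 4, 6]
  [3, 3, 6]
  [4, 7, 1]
λ(A) = 1

Enumerate directed cycles and compute their means (weight / length). Sample:
  cycle 0 → 0: weight = 8, length = 1, mean = 8/1 ≈ 8.000
  cycle 1 → 1: weight = 3, length = 1, mean = 3/1 ≈ 3.000
  cycle 2 → 2: weight = 1, length = 1, mean = 1/1 ≈ 1.000
  cycle 0 → 1 → 0: weight = 7, length = 2, mean = 7/2 ≈ 3.500
  cycle 0 → 2 → 0: weight = 10, length = 2, mean = 10/2 ≈ 5.000
  cycle 1 → 0 → 1: weight = 7, length = 2, mean = 7/2 ≈ 3.500
Minimum mean = 1.000, attained e.g. along the cycle 2 → 2 with weight 1 and length 1. So λ(A) = 1/1 = 1.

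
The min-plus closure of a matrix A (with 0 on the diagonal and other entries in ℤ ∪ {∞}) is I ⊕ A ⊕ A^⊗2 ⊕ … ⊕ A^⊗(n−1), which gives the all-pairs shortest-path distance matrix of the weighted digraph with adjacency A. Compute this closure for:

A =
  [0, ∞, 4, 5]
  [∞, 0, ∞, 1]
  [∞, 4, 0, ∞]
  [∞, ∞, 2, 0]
Closure =
  [0, 8, 4, 5]
  [∞, 0, 3, 1]
  [∞, 4, 0, 5]
  [∞, 6, 2, 0]

This is the Floyd-Warshall all-pairs shortest-path computation. For each intermediate vertex k = 0, 1, …, 3, update dist[i][j] ← min(dist[i][j], dist[i][k] + dist[k][j]). The final matrix gives, for each (i, j), the minimum total weight of any directed path from i to j (possibly empty when i = j).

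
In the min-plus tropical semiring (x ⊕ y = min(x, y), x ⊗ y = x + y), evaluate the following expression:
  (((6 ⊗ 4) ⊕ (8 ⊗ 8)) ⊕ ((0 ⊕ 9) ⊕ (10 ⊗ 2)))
(((6 ⊗ 4) ⊕ (8 ⊗ 8)) ⊕ ((0 ⊕ 9) ⊕ (10 ⊗ 2))) = 0

Expand innermost to outermost. Recall ⊕ takes the minimum of its arguments and ⊗ takes their sum. Working out the expression (((6 ⊗ 4) ⊕ (8 ⊗ 8)) ⊕ ((0 ⊕ 9) ⊕ (10 ⊗ 2))) gives 0.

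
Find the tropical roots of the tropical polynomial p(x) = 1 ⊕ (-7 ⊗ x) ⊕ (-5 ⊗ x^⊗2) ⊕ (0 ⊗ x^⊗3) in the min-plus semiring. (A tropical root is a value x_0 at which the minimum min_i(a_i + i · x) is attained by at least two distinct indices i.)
Roots: {-5, -2, 8}

Each tropical root is a break point of the lower envelope of the lines y = a_i + i · x (there are 4 lines, with slopes 0, 1, ..., 3). Only the lines that attain the minimum somewhere contribute to roots; other lines are dominated. Here the surviving (envelope) indices are i = 3, i = 2, i = 1, i = 0.
Intersections between consecutive envelope lines give the roots: for adjacent envelope indices i < j the intersection is x = (a_i − a_j) / (j − i). Reading off the sorted break points: {-5, -2, 8}.
Verification: at each break x_0, at least two indices attain the minimum of min_i(a_i + i · x_0).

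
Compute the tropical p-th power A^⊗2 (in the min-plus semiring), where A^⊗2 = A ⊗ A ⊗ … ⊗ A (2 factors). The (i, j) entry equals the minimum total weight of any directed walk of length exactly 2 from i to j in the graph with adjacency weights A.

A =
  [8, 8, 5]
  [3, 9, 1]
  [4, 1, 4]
A^⊗2 =
  [9, 6, 9]
  [5, 2, 5]
  [4, 5, 2]

Each entry (A^⊗2)_ij equals the minimum over all length-2 walks i = v_0 → v_1 → … → v_2 = j of Σ_t A[v_t][v_{t+1}]. For example, for (i, j) = (0, 2) we minimise over 3 possible intermediate vertex sequences; the minimum is 9, attained along the walk 0 → 1 → 2.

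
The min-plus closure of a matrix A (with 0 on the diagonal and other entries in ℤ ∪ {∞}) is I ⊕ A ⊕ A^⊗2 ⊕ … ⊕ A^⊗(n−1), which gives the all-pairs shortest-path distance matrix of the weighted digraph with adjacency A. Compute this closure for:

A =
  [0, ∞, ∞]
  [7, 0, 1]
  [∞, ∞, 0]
Closure =
  [0, ∞, ∞]
  [7, 0, 1]
  [∞, ∞, 0]

This is the Floyd-Warshall all-pairs shortest-path computation. For each intermediate vertex k = 0, 1, …, 2, update dist[i][j] ← min(dist[i][j], dist[i][k] + dist[k][j]). The final matrix gives, for each (i, j), the minimum total weight of any directed path from i to j (possibly empty when i = j).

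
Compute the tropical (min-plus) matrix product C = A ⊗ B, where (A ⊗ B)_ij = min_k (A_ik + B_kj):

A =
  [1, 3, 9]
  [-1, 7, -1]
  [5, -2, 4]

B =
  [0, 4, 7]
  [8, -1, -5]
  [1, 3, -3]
A ⊗ B =
  [1, 2, -2]
  [-1, 2, -4]
  [5, -3, -7]

Apply the min-plus product entry-by-entry:
  C[0][0] = min over k of (A[0][0] + B[0][0] = 1 + 0 = 1, A[0][1] + B[1][0] = 3 + 8 = 11, A[0][2] + B[2][0] = 9 + 1 = 10) = 1 (attained at k = 0)
  C[0][1] = min over k of (A[0][0] + B[0][1] = 1 + 4 = 5, A[0][1] + B[1][1] = 3 + -1 = 2, A[0][2] + B[2][1] = 9 + 3 = 12) = 2 (attained at k = 1)
  C[0][2] = min over k of (A[0][0] + B[0][2] = 1 + 7 = 8, A[0][1] + B[1][2] = 3 + -5 = -2, A[0][2] + B[2][2] = 9 + -3 = 6) = -2 (attained at k = 1)
  C[1][0] = min over k of (A[1][0] + B[0][0] = -1 + 0 = -1, A[1][1] + B[1][0] = 7 + 8 = 15, A[1][2] + B[2][0] = -1 + 1 = 0) = -1 (attained at k = 0)
  C[1][1] = min over k of (A[1][0] + B[0][1] = -1 + 4 = 3, A[1][1] + B[1][1] = 7 + -1 = 6, A[1][2] + B[2][1] = -1 + 3 = 2) = 2 (attained at k = 2)
  C[1][2] = min over k of (A[1][0] + B[0][2] = -1 + 7 = 6, A[1][1] + B[1][2] = 7 + -5 = 2, A[1][2] + B[2][2] = -1 + -3 = -4) = -4 (attained at k = 2)
  C[2][0] = min over k of (A[2][0] + B[0][0] = 5 + 0 = 5, A[2][1] + B[1][0] = -2 + 8 = 6, A[2][2] + B[2][0] = 4 + 1 = 5) = 5 (attained at k = 0)
  C[2][1] = min over k of (A[2][0] + B[0][1] = 5 + 4 = 9, A[2][1] + B[1][1] = -2 + -1 = -3, A[2][2] + B[2][1] = 4 + 3 = 7) = -3 (attained at k = 1)
  C[2][2] = min over k of (A[2][0] + B[0][2] = 5 + 7 = 12, A[2][1] + B[1][2] = -2 + -5 = -7, A[2][2] + B[2][2] = 4 + -3 = 1) = -7 (attained at k = 1)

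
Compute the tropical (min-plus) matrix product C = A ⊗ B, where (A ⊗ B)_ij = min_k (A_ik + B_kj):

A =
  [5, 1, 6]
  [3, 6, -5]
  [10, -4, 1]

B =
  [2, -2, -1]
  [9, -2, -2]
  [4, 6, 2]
A ⊗ B =
  [7, -1, -1]
  [-1, 1, -3]
  [5, -6, -6]

Apply the min-plus product entry-by-entry:
  C[0][0] = min over k of (A[0][0] + B[0][0] = 5 + 2 = 7, A[0][1] + B[1][0] = 1 + 9 = 10, A[0][2] + B[2][0] = 6 + 4 = 10) = 7 (attained at k = 0)
  C[0][1] = min over k of (A[0][0] + B[0][1] = 5 + -2 = 3, A[0][1] + B[1][1] = 1 + -2 = -1, A[0][2] + B[2][1] = 6 + 6 = 12) = -1 (attained at k = 1)
  C[0][2] = min over k of (A[0][0] + B[0][2] = 5 + -1 = 4, A[0][1] + B[1][2] = 1 + -2 = -1, A[0][2] + B[2][2] = 6 + 2 = 8) = -1 (attained at k = 1)
  C[1][0] = min over k of (A[1][0] + B[0][0] = 3 + 2 = 5, A[1][1] + B[1][0] = 6 + 9 = 15, A[1][2] + B[2][0] = -5 + 4 = -1) = -1 (attained at k = 2)
  C[1][1] = min over k of (A[1][0] + B[0][1] = 3 + -2 = 1, A[1][1] + B[1][1] = 6 + -2 = 4, A[1][2] + B[2][1] = -5 + 6 = 1) = 1 (attained at k = 0)
  C[1][2] = min over k of (A[1][0] + B[0][2] = 3 + -1 = 2, A[1][1] + B[1][2] = 6 + -2 = 4, A[1][2] + B[2][2] = -5 + 2 = -3) = -3 (attained at k = 2)
  C[2][0] = min over k of (A[2][0] + B[0][0] = 10 + 2 = 12, A[2][1] + B[1][0] = -4 + 9 = 5, A[2][2] + B[2][0] = 1 + 4 = 5) = 5 (attained at k = 1)
  C[2][1] = min over k of (A[2][0] + B[0][1] = 10 + -2 = 8, A[2][1] + B[1][1] = -4 + -2 = -6, A[2][2] + B[2][1] = 1 + 6 = 7) = -6 (attained at k = 1)
  C[2][2] = min over k of (A[2][0] + B[0][2] = 10 + -1 = 9, A[2][1] + B[1][2] = -4 + -2 = -6, A[2][2] + B[2][2] = 1 + 2 = 3) = -6 (attained at k = 1)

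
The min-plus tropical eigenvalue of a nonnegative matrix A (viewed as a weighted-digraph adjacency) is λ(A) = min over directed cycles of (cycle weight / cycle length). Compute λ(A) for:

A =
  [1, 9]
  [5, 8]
λ(A) = 1

Enumerate directed cycles and compute their means (weight / length). Sample:
  cycle 0 → 0: weight = 1, length = 1, mean = 1/1 ≈ 1.000
  cycle 1 → 1: weight = 8, length = 1, mean = 8/1 ≈ 8.000
  cycle 0 → 1 → 0: weight = 14, length = 2, mean = 14/2 ≈ 7.000
  cycle 1 → 0 → 1: weight = 14, length = 2, mean = 14/2 ≈ 7.000
Minimum mean = 1.000, attained e.g. along the cycle 0 → 0 with weight 1 and length 1. So λ(A) = 1/1 = 1.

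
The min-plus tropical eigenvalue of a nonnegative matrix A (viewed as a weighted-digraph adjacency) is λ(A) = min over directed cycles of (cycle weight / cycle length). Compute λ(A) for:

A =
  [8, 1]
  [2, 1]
λ(A) = 1

Enumerate directed cycles and compute their means (weight / length). Sample:
  cycle 0 → 0: weight = 8, length = 1, mean = 8/1 ≈ 8.000
  cycle 1 → 1: weight = 1, length = 1, mean = 1/1 ≈ 1.000
  cycle 0 → 1 → 0: weight = 3, length = 2, mean = 3/2 ≈ 1.500
  cycle 1 → 0 → 1: weight = 3, length = 2, mean = 3/2 ≈ 1.500
Minimum mean = 1.000, attained e.g. along the cycle 1 → 1 with weight 1 and length 1. So λ(A) = 1/1 = 1.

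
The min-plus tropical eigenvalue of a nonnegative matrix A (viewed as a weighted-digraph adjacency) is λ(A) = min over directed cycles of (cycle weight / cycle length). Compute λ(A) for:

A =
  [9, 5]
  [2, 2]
λ(A) = 2

Enumerate directed cycles and compute their means (weight / length). Sample:
  cycle 0 → 0: weight = 9, length = 1, mean = 9/1 ≈ 9.000
  cycle 1 → 1: weight = 2, length = 1, mean = 2/1 ≈ 2.000
  cycle 0 → 1 → 0: weight = 7, length = 2, mean = 7/2 ≈ 3.500
  cycle 1 → 0 → 1: weight = 7, length = 2, mean = 7/2 ≈ 3.500
Minimum mean = 2.000, attained e.g. along the cycle 1 → 1 with weight 2 and length 1. So λ(A) = 2/1 = 2.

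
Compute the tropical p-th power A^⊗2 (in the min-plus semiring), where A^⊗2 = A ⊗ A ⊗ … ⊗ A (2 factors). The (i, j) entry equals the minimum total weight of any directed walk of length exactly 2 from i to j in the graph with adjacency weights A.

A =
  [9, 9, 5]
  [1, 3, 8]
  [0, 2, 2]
A^⊗2 =
  [5, 7, 7]
  [4, 6, 6]
  [2, 4, 4]

Each entry (A^⊗2)_ij equals the minimum over all length-2 walks i = v_0 → v_1 → … → v_2 = j of Σ_t A[v_t][v_{t+1}]. For example, for (i, j) = (0, 2) we minimise over 3 possible intermediate vertex sequences; the minimum is 7, attained along the walk 0 → 2 → 2.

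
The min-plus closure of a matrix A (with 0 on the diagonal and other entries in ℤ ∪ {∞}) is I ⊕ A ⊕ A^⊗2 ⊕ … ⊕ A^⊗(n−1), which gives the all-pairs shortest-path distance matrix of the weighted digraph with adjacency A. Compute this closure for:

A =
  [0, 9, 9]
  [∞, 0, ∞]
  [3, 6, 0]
Closure =
  [0, 9, 9]
  [∞, 0, ∞]
  [3, 6, 0]

This is the Floyd-Warshall all-pairs shortest-path computation. For each intermediate vertex k = 0, 1, …, 2, update dist[i][j] ← min(dist[i][j], dist[i][k] + dist[k][j]). The final matrix gives, for each (i, j), the minimum total weight of any directed path from i to j (possibly empty when i = j).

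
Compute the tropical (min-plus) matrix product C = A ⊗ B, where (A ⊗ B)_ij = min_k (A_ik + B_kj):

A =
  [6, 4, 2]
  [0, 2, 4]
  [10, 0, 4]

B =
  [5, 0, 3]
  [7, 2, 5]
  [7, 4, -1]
A ⊗ B =
  [9, 6, 1]
  [5, 0, 3]
  [7, 2, 3]

Apply the min-plus product entry-by-entry:
  C[0][0] = min over k of (A[0][0] + B[0][0] = 6 + 5 = 11, A[0][1] + B[1][0] = 4 + 7 = 11, A[0][2] + B[2][0] = 2 + 7 = 9) = 9 (attained at k = 2)
  C[0][1] = min over k of (A[0][0] + B[0][1] = 6 + 0 = 6, A[0][1] + B[1][1] = 4 + 2 = 6, A[0][2] + B[2][1] = 2 + 4 = 6) = 6 (attained at k = 0)
  C[0][2] = min over k of (A[0][0] + B[0][2] = 6 + 3 = 9, A[0][1] + B[1][2] = 4 + 5 = 9, A[0][2] + B[2][2] = 2 + -1 = 1) = 1 (attained at k = 2)
  C[1][0] = min over k of (A[1][0] + B[0][0] = 0 + 5 = 5, A[1][1] + B[1][0] = 2 + 7 = 9, A[1][2] + B[2][0] = 4 + 7 = 11) = 5 (attained at k = 0)
  C[1][1] = min over k of (A[1][0] + B[0][1] = 0 + 0 = 0, A[1][1] + B[1][1] = 2 + 2 = 4, A[1][2] + B[2][1] = 4 + 4 = 8) = 0 (attained at k = 0)
  C[1][2] = min over k of (A[1][0] + B[0][2] = 0 + 3 = 3, A[1][1] + B[1][2] = 2 + 5 = 7, A[1][2] + B[2][2] = 4 + -1 = 3) = 3 (attained at k = 0)
  C[2][0] = min over k of (A[2][0] + B[0][0] = 10 + 5 = 15, A[2][1] + B[1][0] = 0 + 7 = 7, A[2][2] + B[2][0] = 4 + 7 = 11) = 7 (attained at k = 1)
  C[2][1] = min over k of (A[2][0] + B[0][1] = 10 + 0 = 10, A[2][1] + B[1][1] = 0 + 2 = 2, A[2][2] + B[2][1] = 4 + 4 = 8) = 2 (attained at k = 1)
  C[2][2] = min over k of (A[2][0] + B[0][2] = 10 + 3 = 13, A[2][1] + B[1][2] = 0 + 5 = 5, A[2][2] + B[2][2] = 4 + -1 = 3) = 3 (attained at k = 2)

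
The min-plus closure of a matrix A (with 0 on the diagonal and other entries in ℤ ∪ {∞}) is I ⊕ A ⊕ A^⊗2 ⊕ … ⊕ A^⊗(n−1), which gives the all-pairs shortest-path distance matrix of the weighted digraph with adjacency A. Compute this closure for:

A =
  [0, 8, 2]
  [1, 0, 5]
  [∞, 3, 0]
Closure =
  [0, 5, 2]
  [1, 0, 3]
  [4, 3, 0]

This is the Floyd-Warshall all-pairs shortest-path computation. For each intermediate vertex k = 0, 1, …, 2, update dist[i][j] ← min(dist[i][j], dist[i][k] + dist[k][j]). The final matrix gives, for each (i, j), the minimum total weight of any directed path from i to j (possibly empty when i = j).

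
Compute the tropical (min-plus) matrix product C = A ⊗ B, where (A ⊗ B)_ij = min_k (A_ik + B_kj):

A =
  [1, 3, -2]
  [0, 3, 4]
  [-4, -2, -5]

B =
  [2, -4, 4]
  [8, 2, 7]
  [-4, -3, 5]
A ⊗ B =
  [-6, -5, 3]
  [0, -4, 4]
  [-9, -8, 0]

Apply the min-plus product entry-by-entry:
  C[0][0] = min over k of (A[0][0] + B[0][0] = 1 + 2 = 3, A[0][1] + B[1][0] = 3 + 8 = 11, A[0][2] + B[2][0] = -2 + -4 = -6) = -6 (attained at k = 2)
  C[0][1] = min over k of (A[0][0] + B[0][1] = 1 + -4 = -3, A[0][1] + B[1][1] = 3 + 2 = 5, A[0][2] + B[2][1] = -2 + -3 = -5) = -5 (attained at k = 2)
  C[0][2] = min over k of (A[0][0] + B[0][2] = 1 + 4 = 5, A[0][1] + B[1][2] = 3 + 7 = 10, A[0][2] + B[2][2] = -2 + 5 = 3) = 3 (attained at k = 2)
  C[1][0] = min over k of (A[1][0] + B[0][0] = 0 + 2 = 2, A[1][1] + B[1][0] = 3 + 8 = 11, A[1][2] + B[2][0] = 4 + -4 = 0) = 0 (attained at k = 2)
  C[1][1] = min over k of (A[1][0] + B[0][1] = 0 + -4 = -4, A[1][1] + B[1][1] = 3 + 2 = 5, A[1][2] + B[2][1] = 4 + -3 = 1) = -4 (attained at k = 0)
  C[1][2] = min over k of (A[1][0] + B[0][2] = 0 + 4 = 4, A[1][1] + B[1][2] = 3 + 7 = 10, A[1][2] + B[2][2] = 4 + 5 = 9) = 4 (attained at k = 0)
  C[2][0] = min over k of (A[2][0] + B[0][0] = -4 + 2 = -2, A[2][1] + B[1][0] = -2 + 8 = 6, A[2][2] + B[2][0] = -5 + -4 = -9) = -9 (attained at k = 2)
  C[2][1] = min over k of (A[2][0] + B[0][1] = -4 + -4 = -8, A[2][1] + B[1][1] = -2 + 2 = 0, A[2][2] + B[2][1] = -5 + -3 = -8) = -8 (attained at k = 0)
  C[2][2] = min over k of (A[2][0] + B[0][2] = -4 + 4 = 0, A[2][1] + B[1][2] = -2 + 7 = 5, A[2][2] + B[2][2] = -5 + 5 = 0) = 0 (attained at k = 0)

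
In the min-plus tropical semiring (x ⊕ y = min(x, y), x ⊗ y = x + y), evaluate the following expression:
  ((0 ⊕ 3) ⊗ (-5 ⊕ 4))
((0 ⊕ 3) ⊗ (-5 ⊕ 4)) = -5

Expand innermost to outermost. Recall ⊕ takes the minimum of its arguments and ⊗ takes their sum. Working out the expression ((0 ⊕ 3) ⊗ (-5 ⊕ 4)) gives -5.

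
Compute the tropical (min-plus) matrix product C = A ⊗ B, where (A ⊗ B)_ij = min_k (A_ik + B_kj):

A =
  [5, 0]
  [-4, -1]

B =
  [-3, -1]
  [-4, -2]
A ⊗ B =
  [-4, -2]
  [-7, -5]

Apply the min-plus product entry-by-entry:
  C[0][0] = min over k of (A[0][0] + B[0][0] = 5 + -3 = 2, A[0][1] + B[1][0] = 0 + -4 = -4) = -4 (attained at k = 1)
  C[0][1] = min over k of (A[0][0] + B[0][1] = 5 + -1 = 4, A[0][1] + B[1][1] = 0 + -2 = -2) = -2 (attained at k = 1)
  C[1][0] = min over k of (A[1][0] + B[0][0] = -4 + -3 = -7, A[1][1] + B[1][0] = -1 + -4 = -5) = -7 (attained at k = 0)
  C[1][1] = min over k of (A[1][0] + B[0][1] = -4 + -1 = -5, A[1][1] + B[1][1] = -1 + -2 = -3) = -5 (attained at k = 0)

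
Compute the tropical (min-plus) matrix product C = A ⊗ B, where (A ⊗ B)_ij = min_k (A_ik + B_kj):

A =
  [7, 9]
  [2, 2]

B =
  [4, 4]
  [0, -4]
A ⊗ B =
  [9, 5]
  [2, -2]

Apply the min-plus product entry-by-entry:
  C[0][0] = min over k of (A[0][0] + B[0][0] = 7 + 4 = 11, A[0][1] + B[1][0] = 9 + 0 = 9) = 9 (attained at k = 1)
  C[0][1] = min over k of (A[0][0] + B[0][1] = 7 + 4 = 11, A[0][1] + B[1][1] = 9 + -4 = 5) = 5 (attained at k = 1)
  C[1][0] = min over k of (A[1][0] + B[0][0] = 2 + 4 = 6, A[1][1] + B[1][0] = 2 + 0 = 2) = 2 (attained at k = 1)
  C[1][1] = min over k of (A[1][0] + B[0][1] = 2 + 4 = 6, A[1][1] + B[1][1] = 2 + -4 = -2) = -2 (attained at k = 1)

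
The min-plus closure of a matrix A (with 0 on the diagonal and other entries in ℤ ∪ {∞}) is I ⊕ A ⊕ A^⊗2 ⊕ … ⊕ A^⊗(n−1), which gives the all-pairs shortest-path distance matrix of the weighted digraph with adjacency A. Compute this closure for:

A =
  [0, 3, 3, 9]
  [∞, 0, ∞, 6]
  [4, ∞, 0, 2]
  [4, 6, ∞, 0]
Closure =
  [0, 3, 3, 5]
  [10, 0, 13, 6]
  [4, 7, 0, 2]
  [4, 6, 7, 0]

This is the Floyd-Warshall all-pairs shortest-path computation. For each intermediate vertex k = 0, 1, …, 3, update dist[i][j] ← min(dist[i][j], dist[i][k] + dist[k][j]). The final matrix gives, for each (i, j), the minimum total weight of any directed path from i to j (possibly empty when i = j).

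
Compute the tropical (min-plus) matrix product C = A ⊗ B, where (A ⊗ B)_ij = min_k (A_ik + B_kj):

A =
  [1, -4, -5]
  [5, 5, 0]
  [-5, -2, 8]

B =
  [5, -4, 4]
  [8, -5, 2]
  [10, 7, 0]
A ⊗ B =
  [4, -9, -5]
  [10, 0, 0]
  [0, -9, -1]

Apply the min-plus product entry-by-entry:
  C[0][0] = min over k of (A[0][0] + B[0][0] = 1 + 5 = 6, A[0][1] + B[1][0] = -4 + 8 = 4, A[0][2] + B[2][0] = -5 + 10 = 5) = 4 (attained at k = 1)
  C[0][1] = min over k of (A[0][0] + B[0][1] = 1 + -4 = -3, A[0][1] + B[1][1] = -4 + -5 = -9, A[0][2] + B[2][1] = -5 + 7 = 2) = -9 (attained at k = 1)
  C[0][2] = min over k of (A[0][0] + B[0][2] = 1 + 4 = 5, A[0][1] + B[1][2] = -4 + 2 = -2, A[0][2] + B[2][2] = -5 + 0 = -5) = -5 (attained at k = 2)
  C[1][0] = min over k of (A[1][0] + B[0][0] = 5 + 5 = 10, A[1][1] + B[1][0] = 5 + 8 = 13, A[1][2] + B[2][0] = 0 + 10 = 10) = 10 (attained at k = 0)
  C[1][1] = min over k of (A[1][0] + B[0][1] = 5 + -4 = 1, A[1][1] + B[1][1] = 5 + -5 = 0, A[1][2] + B[2][1] = 0 + 7 = 7) = 0 (attained at k = 1)
  C[1][2] = min over k of (A[1][0] + B[0][2] = 5 + 4 = 9, A[1][1] + B[1][2] = 5 + 2 = 7, A[1][2] + B[2][2] = 0 + 0 = 0) = 0 (attained at k = 2)
  C[2][0] = min over k of (A[2][0] + B[0][0] = -5 + 5 = 0, A[2][1] + B[1][0] = -2 + 8 = 6, A[2][2] + B[2][0] = 8 + 10 = 18) = 0 (attained at k = 0)
  C[2][1] = min over k of (A[2][0] + B[0][1] = -5 + -4 = -9, A[2][1] + B[1][1] = -2 + -5 = -7, A[2][2] + B[2][1] = 8 + 7 = 15) = -9 (attained at k = 0)
  C[2][2] = min over k of (A[2][0] + B[0][2] = -5 + 4 = -1, A[2][1] + B[1][2] = -2 + 2 = 0, A[2][2] + B[2][2] = 8 + 0 = 8) = -1 (attained at k = 0)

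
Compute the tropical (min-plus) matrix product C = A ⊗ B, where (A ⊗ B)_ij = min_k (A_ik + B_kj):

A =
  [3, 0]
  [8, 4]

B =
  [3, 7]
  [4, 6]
A ⊗ B =
  [4, 6]
  [8, 10]

Apply the min-plus product entry-by-entry:
  C[0][0] = min over k of (A[0][0] + B[0][0] = 3 + 3 = 6, A[0][1] + B[1][0] = 0 + 4 = 4) = 4 (attained at k = 1)
  C[0][1] = min over k of (A[0][0] + B[0][1] = 3 + 7 = 10, A[0][1] + B[1][1] = 0 + 6 = 6) = 6 (attained at k = 1)
  C[1][0] = min over k of (A[1][0] + B[0][0] = 8 + 3 = 11, A[1][1] + B[1][0] = 4 + 4 = 8) = 8 (attained at k = 1)
  C[1][1] = min over k of (A[1][0] + B[0][1] = 8 + 7 = 15, A[1][1] + B[1][1] = 4 + 6 = 10) = 10 (attained at k = 1)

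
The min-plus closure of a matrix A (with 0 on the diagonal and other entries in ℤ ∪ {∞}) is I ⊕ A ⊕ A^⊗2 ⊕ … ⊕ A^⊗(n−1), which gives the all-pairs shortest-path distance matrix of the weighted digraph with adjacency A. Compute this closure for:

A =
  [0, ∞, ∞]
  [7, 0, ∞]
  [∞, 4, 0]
Closure =
  [0, ∞, ∞]
  [7, 0, ∞]
  [11, 4, 0]

This is the Floyd-Warshall all-pairs shortest-path computation. For each intermediate vertex k = 0, 1, …, 2, update dist[i][j] ← min(dist[i][j], dist[i][k] + dist[k][j]). The final matrix gives, for each (i, j), the minimum total weight of any directed path from i to j (possibly empty when i = j).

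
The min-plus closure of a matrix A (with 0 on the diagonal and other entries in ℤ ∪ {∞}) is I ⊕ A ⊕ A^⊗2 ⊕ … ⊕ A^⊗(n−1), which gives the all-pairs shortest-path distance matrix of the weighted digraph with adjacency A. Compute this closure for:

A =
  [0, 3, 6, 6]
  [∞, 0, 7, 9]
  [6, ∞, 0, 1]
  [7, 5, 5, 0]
Closure =
  [0, 3, 6, 6]
  [13, 0, 7, 8]
  [6, 6, 0, 1]
  [7, 5, 5, 0]

This is the Floyd-Warshall all-pairs shortest-path computation. For each intermediate vertex k = 0, 1, …, 3, update dist[i][j] ← min(dist[i][j], dist[i][k] + dist[k][j]). The final matrix gives, for each (i, j), the minimum total weight of any directed path from i to j (possibly empty when i = j).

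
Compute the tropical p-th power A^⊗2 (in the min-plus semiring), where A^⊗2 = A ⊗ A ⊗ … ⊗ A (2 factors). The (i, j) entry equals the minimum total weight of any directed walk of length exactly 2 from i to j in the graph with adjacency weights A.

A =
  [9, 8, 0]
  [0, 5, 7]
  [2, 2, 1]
A^⊗2 =
  [2, 2, 1]
  [5, 8, 0]
  [2, 3, 2]

Each entry (A^⊗2)_ij equals the minimum over all length-2 walks i = v_0 → v_1 → … → v_2 = j of Σ_t A[v_t][v_{t+1}]. For example, for (i, j) = (0, 2) we minimise over 3 possible intermediate vertex sequences; the minimum is 1, attained along the walk 0 → 2 → 2.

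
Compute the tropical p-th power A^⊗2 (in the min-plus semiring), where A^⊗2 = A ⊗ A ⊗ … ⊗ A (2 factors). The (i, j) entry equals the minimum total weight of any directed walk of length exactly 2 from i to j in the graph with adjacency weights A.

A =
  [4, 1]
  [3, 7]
A^⊗2 =
  [4, 5]
  [7, 4]

Each entry (A^⊗2)_ij equals the minimum over all length-2 walks i = v_0 → v_1 → … → v_2 = j of Σ_t A[v_t][v_{t+1}]. For example, for (i, j) = (0, 1) we minimise over 2 possible intermediate vertex sequences; the minimum is 5, attained along the walk 0 → 0 → 1.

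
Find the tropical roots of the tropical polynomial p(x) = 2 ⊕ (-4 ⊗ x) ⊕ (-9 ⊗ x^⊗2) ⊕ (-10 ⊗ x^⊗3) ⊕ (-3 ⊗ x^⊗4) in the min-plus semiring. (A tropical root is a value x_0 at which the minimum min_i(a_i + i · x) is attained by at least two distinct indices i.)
Roots: {-7, 1, 5, 6}

Each tropical root is a break point of the lower envelope of the lines y = a_i + i · x (there are 5 lines, with slopes 0, 1, ..., 4). Only the lines that attain the minimum somewhere contribute to roots; other lines are dominated. Here the surviving (envelope) indices are i = 4, i = 3, i = 2, i = 1, i = 0.
Intersections between consecutive envelope lines give the roots: for adjacent envelope indices i < j the intersection is x = (a_i − a_j) / (j − i). Reading off the sorted break points: {-7, 1, 5, 6}.
Verification: at each break x_0, at least two indices attain the minimum of min_i(a_i + i · x_0).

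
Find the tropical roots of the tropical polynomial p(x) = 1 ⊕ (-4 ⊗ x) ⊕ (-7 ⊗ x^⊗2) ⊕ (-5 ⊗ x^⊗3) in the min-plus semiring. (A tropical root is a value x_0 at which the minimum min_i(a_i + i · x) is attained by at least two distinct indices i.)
Roots: {-2, 3, 5}

Each tropical root is a break point of the lower envelope of the lines y = a_i + i · x (there are 4 lines, with slopes 0, 1, ..., 3). Only the lines that attain the minimum somewhere contribute to roots; other lines are dominated. Here the surviving (envelope) indices are i = 3, i = 2, i = 1, i = 0.
Intersections between consecutive envelope lines give the roots: for adjacent envelope indices i < j the intersection is x = (a_i − a_j) / (j − i). Reading off the sorted break points: {-2, 3, 5}.
Verification: at each break x_0, at least two indices attain the minimum of min_i(a_i + i · x_0).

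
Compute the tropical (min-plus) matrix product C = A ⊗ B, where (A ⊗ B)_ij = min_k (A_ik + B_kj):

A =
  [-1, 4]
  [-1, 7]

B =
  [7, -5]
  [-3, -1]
A ⊗ B =
  [1, -6]
  [4, -6]

Apply the min-plus product entry-by-entry:
  C[0][0] = min over k of (A[0][0] + B[0][0] = -1 + 7 = 6, A[0][1] + B[1][0] = 4 + -3 = 1) = 1 (attained at k = 1)
  C[0][1] = min over k of (A[0][0] + B[0][1] = -1 + -5 = -6, A[0][1] + B[1][1] = 4 + -1 = 3) = -6 (attained at k = 0)
  C[1][0] = min over k of (A[1][0] + B[0][0] = -1 + 7 = 6, A[1][1] + B[1][0] = 7 + -3 = 4) = 4 (attained at k = 1)
  C[1][1] = min over k of (A[1][0] + B[0][1] = -1 + -5 = -6, A[1][1] + B[1][1] = 7 + -1 = 6) = -6 (attained at k = 0)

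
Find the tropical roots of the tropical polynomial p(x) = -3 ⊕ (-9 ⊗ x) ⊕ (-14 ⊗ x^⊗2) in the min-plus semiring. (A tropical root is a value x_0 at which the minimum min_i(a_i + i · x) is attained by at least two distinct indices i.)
Roots: {5, 6}

Each tropical root is a break point of the lower envelope of the lines y = a_i + i · x (there are 3 lines, with slopes 0, 1, ..., 2). Only the lines that attain the minimum somewhere contribute to roots; other lines are dominated. Here the surviving (envelope) indices are i = 2, i = 1, i = 0.
Intersections between consecutive envelope lines give the roots: for adjacent envelope indices i < j the intersection is x = (a_i − a_j) / (j − i). Reading off the sorted break points: {5, 6}.
Verification: at each break x_0, at least two indices attain the minimum of min_i(a_i + i · x_0).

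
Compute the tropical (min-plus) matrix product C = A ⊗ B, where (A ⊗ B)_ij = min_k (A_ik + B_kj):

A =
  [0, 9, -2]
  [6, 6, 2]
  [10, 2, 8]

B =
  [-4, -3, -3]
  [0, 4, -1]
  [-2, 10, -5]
A ⊗ B =
  [-4, -3, -7]
  [0, 3, -3]
  [2, 6, 1]

Apply the min-plus product entry-by-entry:
  C[0][0] = min over k of (A[0][0] + B[0][0] = 0 + -4 = -4, A[0][1] + B[1][0] = 9 + 0 = 9, A[0][2] + B[2][0] = -2 + -2 = -4) = -4 (attained at k = 0)
  C[0][1] = min over k of (A[0][0] + B[0][1] = 0 + -3 = -3, A[0][1] + B[1][1] = 9 + 4 = 13, A[0][2] + B[2][1] = -2 + 10 = 8) = -3 (attained at k = 0)
  C[0][2] = min over k of (A[0][0] + B[0][2] = 0 + -3 = -3, A[0][1] + B[1][2] = 9 + -1 = 8, A[0][2] + B[2][2] = -2 + -5 = -7) = -7 (attained at k = 2)
  C[1][0] = min over k of (A[1][0] + B[0][0] = 6 + -4 = 2, A[1][1] + B[1][0] = 6 + 0 = 6, A[1][2] + B[2][0] = 2 + -2 = 0) = 0 (attained at k = 2)
  C[1][1] = min over k of (A[1][0] + B[0][1] = 6 + -3 = 3, A[1][1] + B[1][1] = 6 + 4 = 10, A[1][2] + B[2][1] = 2 + 10 = 12) = 3 (attained at k = 0)
  C[1][2] = min over k of (A[1][0] + B[0][2] = 6 + -3 = 3, A[1][1] + B[1][2] = 6 + -1 = 5, A[1][2] + B[2][2] = 2 + -5 = -3) = -3 (attained at k = 2)
  C[2][0] = min over k of (A[2][0] + B[0][0] = 10 + -4 = 6, A[2][1] + B[1][0] = 2 + 0 = 2, A[2][2] + B[2][0] = 8 + -2 = 6) = 2 (attained at k = 1)
  C[2][1] = min over k of (A[2][0] + B[0][1] = 10 + -3 = 7, A[2][1] + B[1][1] = 2 + 4 = 6, A[2][2] + B[2][1] = 8 + 10 = 18) = 6 (attained at k = 1)
  C[2][2] = min over k of (A[2][0] + B[0][2] = 10 + -3 = 7, A[2][1] + B[1][2] = 2 + -1 = 1, A[2][2] + B[2][2] = 8 + -5 = 3) = 1 (attained at k = 1)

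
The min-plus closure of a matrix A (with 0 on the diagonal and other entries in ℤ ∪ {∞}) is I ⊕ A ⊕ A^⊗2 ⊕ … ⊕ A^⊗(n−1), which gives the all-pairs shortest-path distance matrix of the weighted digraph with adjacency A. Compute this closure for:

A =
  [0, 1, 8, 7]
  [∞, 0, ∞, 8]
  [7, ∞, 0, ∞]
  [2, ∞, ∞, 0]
Closure =
  [0, 1, 8, 7]
  [10, 0, 18, 8]
  [7, 8, 0, 14]
  [2, 3, 10, 0]

This is the Floyd-Warshall all-pairs shortest-path computation. For each intermediate vertex k = 0, 1, …, 3, update dist[i][j] ← min(dist[i][j], dist[i][k] + dist[k][j]). The final matrix gives, for each (i, j), the minimum total weight of any directed path from i to j (possibly empty when i = j).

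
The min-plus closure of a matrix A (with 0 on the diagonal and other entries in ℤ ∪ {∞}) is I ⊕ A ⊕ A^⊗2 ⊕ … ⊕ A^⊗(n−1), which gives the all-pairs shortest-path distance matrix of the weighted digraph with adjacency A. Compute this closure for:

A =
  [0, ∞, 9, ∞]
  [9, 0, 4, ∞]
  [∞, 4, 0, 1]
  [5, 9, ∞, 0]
Closure =
  [0, 13, 9, 10]
  [9, 0, 4, 5]
  [6, 4, 0, 1]
  [5, 9, 13, 0]

This is the Floyd-Warshall all-pairs shortest-path computation. For each intermediate vertex k = 0, 1, …, 3, update dist[i][j] ← min(dist[i][j], dist[i][k] + dist[k][j]). The final matrix gives, for each (i, j), the minimum total weight of any directed path from i to j (possibly empty when i = j).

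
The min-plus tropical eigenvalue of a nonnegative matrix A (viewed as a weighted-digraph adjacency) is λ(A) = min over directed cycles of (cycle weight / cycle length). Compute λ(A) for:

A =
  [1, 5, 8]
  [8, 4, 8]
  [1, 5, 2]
λ(A) = 1

Enumerate directed cycles and compute their means (weight / length). Sample:
  cycle 0 → 0: weight = 1, length = 1, mean = 1/1 ≈ 1.000
  cycle 1 → 1: weight = 4, length = 1, mean = 4/1 ≈ 4.000
  cycle 2 → 2: weight = 2, length = 1, mean = 2/1 ≈ 2.000
  cycle 0 → 1 → 0: weight = 13, length = 2, mean = 13/2 ≈ 6.500
  cycle 0 → 2 → 0: weight = 9, length = 2, mean = 9/2 ≈ 4.500
  cycle 1 → 0 → 1: weight = 13, length = 2, mean = 13/2 ≈ 6.500
Minimum mean = 1.000, attained e.g. along the cycle 0 → 0 with weight 1 and length 1. So λ(A) = 1/1 = 1.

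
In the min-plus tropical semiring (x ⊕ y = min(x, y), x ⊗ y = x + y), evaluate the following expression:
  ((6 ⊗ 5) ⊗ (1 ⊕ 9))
((6 ⊗ 5) ⊗ (1 ⊕ 9)) = 12

Expand innermost to outermost. Recall ⊕ takes the minimum of its arguments and ⊗ takes their sum. Working out the expression ((6 ⊗ 5) ⊗ (1 ⊕ 9)) gives 12.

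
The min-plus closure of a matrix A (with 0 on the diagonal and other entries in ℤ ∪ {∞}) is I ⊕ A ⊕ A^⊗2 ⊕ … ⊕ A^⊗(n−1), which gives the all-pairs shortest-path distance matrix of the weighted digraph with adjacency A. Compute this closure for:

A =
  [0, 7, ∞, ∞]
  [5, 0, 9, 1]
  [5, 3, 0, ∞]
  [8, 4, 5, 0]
Closure =
  [0, 7, 13, 8]
  [5, 0, 6, 1]
  [5, 3, 0, 4]
  [8, 4, 5, 0]

This is the Floyd-Warshall all-pairs shortest-path computation. For each intermediate vertex k = 0, 1, …, 3, update dist[i][j] ← min(dist[i][j], dist[i][k] + dist[k][j]). The final matrix gives, for each (i, j), the minimum total weight of any directed path from i to j (possibly empty when i = j).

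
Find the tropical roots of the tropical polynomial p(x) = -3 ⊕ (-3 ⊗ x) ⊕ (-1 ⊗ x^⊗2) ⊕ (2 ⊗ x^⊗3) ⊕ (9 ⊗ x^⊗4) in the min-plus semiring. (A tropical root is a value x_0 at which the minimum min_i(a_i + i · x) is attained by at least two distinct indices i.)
Roots: {-7, -3, -2, 0}

Each tropical root is a break point of the lower envelope of the lines y = a_i + i · x (there are 5 lines, with slopes 0, 1, ..., 4). Only the lines that attain the minimum somewhere contribute to roots; other lines are dominated. Here the surviving (envelope) indices are i = 4, i = 3, i = 2, i = 1, i = 0.
Intersections between consecutive envelope lines give the roots: for adjacent envelope indices i < j the intersection is x = (a_i − a_j) / (j − i). Reading off the sorted break points: {-7, -3, -2, 0}.
Verification: at each break x_0, at least two indices attain the minimum of min_i(a_i + i · x_0).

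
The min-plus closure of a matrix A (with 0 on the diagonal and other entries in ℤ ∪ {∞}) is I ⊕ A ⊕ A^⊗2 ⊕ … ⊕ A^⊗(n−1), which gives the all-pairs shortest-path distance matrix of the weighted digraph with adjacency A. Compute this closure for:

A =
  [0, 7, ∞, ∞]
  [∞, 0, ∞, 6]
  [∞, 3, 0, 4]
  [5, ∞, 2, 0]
Closure =
  [0, 7, 15, 13]
  [11, 0, 8, 6]
  [9, 3, 0, 4]
  [5, 5, 2, 0]

This is the Floyd-Warshall all-pairs shortest-path computation. For each intermediate vertex k = 0, 1, …, 3, update dist[i][j] ← min(dist[i][j], dist[i][k] + dist[k][j]). The final matrix gives, for each (i, j), the minimum total weight of any directed path from i to j (possibly empty when i = j).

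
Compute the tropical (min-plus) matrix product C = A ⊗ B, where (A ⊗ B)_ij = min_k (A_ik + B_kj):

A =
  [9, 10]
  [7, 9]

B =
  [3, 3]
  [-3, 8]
A ⊗ B =
  [7, 12]
  [6, 10]

Apply the min-plus product entry-by-entry:
  C[0][0] = min over k of (A[0][0] + B[0][0] = 9 + 3 = 12, A[0][1] + B[1][0] = 10 + -3 = 7) = 7 (attained at k = 1)
  C[0][1] = min over k of (A[0][0] + B[0][1] = 9 + 3 = 12, A[0][1] + B[1][1] = 10 + 8 = 18) = 12 (attained at k = 0)
  C[1][0] = min over k of (A[1][0] + B[0][0] = 7 + 3 = 10, A[1][1] + B[1][0] = 9 + -3 = 6) = 6 (attained at k = 1)
  C[1][1] = min over k of (A[1][0] + B[0][1] = 7 + 3 = 10, A[1][1] + B[1][1] = 9 + 8 = 17) = 10 (attained at k = 0)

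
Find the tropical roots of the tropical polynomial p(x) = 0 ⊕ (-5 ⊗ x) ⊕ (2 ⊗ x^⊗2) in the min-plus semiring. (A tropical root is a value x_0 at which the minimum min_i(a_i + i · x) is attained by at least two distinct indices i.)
Roots: {-7, 5}

Each tropical root is a break point of the lower envelope of the lines y = a_i + i · x (there are 3 lines, with slopes 0, 1, ..., 2). Only the lines that attain the minimum somewhere contribute to roots; other lines are dominated. Here the surviving (envelope) indices are i = 2, i = 1, i = 0.
Intersections between consecutive envelope lines give the roots: for adjacent envelope indices i < j the intersection is x = (a_i − a_j) / (j − i). Reading off the sorted break points: {-7, 5}.
Verification: at each break x_0, at least two indices attain the minimum of min_i(a_i + i · x_0).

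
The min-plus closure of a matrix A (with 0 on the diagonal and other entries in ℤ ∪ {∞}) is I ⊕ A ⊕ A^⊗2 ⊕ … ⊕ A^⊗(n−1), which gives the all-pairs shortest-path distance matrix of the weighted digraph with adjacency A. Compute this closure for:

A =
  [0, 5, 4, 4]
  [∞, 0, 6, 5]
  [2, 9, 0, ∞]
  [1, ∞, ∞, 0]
Closure =
  [0, 5, 4, 4]
  [6, 0, 6, 5]
  [2, 7, 0, 6]
  [1, 6, 5, 0]

This is the Floyd-Warshall all-pairs shortest-path computation. For each intermediate vertex k = 0, 1, …, 3, update dist[i][j] ← min(dist[i][j], dist[i][k] + dist[k][j]). The final matrix gives, for each (i, j), the minimum total weight of any directed path from i to j (possibly empty when i = j).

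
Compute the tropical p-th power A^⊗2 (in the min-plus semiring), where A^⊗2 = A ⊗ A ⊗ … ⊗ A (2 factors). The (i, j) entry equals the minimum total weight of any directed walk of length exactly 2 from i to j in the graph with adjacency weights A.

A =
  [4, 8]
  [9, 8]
A^⊗2 =
  [8, 12]
  [13, 16]

Each entry (A^⊗2)_ij equals the minimum over all length-2 walks i = v_0 → v_1 → … → v_2 = j of Σ_t A[v_t][v_{t+1}]. For example, for (i, j) = (0, 1) we minimise over 2 possible intermediate vertex sequences; the minimum is 12, attained along the walk 0 → 0 → 1.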